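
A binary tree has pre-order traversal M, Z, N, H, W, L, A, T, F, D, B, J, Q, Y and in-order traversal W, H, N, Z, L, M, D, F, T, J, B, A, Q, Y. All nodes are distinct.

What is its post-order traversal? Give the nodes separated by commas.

The first element of pre-order is the root; it splits in-order into left and right subtrees.
Root M: left subtree has 5 nodes {W, H, N, Z, L}, right has 8 {D, F, T, J, B, A, Q, Y}.
  Root Z: left subtree has 3 nodes {W, H, N}, right has 1 {L}.
    Root N: left subtree has 2 nodes {W, H}, right has 0 { }.
      Root H: left subtree has 1 node {W}, right has 0 { }.
  Root A: left subtree has 5 nodes {D, F, T, J, B}, right has 2 {Q, Y}.
    Root T: left subtree has 2 nodes {D, F}, right has 2 {J, B}.
      Root F: left subtree has 1 node {D}, right has 0 { }.
      Root B: left subtree has 1 node {J}, right has 0 { }.
    Root Q: left subtree has 0 nodes { }, right has 1 {Y}.

W, H, N, L, Z, D, F, J, B, T, Y, Q, A, M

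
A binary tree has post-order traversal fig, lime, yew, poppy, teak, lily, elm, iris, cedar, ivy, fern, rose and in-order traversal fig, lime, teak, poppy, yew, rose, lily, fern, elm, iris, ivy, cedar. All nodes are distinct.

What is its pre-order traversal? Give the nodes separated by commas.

The last element of post-order is the root; it splits in-order into left and right subtrees.
Root rose: left subtree has 5 nodes {fig, lime, teak, poppy, yew}, right has 6 {lily, fern, elm, iris, ivy, cedar}.
  Root teak: left subtree has 2 nodes {fig, lime}, right has 2 {poppy, yew}.
    Root lime: left subtree has 1 node {fig}, right has 0 { }.
    Root poppy: left subtree has 0 nodes { }, right has 1 {yew}.
  Root fern: left subtree has 1 node {lily}, right has 4 {elm, iris, ivy, cedar}.
    Root ivy: left subtree has 2 nodes {elm, iris}, right has 1 {cedar}.
      Root iris: left subtree has 1 node {elm}, right has 0 { }.

rose, teak, lime, fig, poppy, yew, fern, lily, ivy, iris, elm, cedar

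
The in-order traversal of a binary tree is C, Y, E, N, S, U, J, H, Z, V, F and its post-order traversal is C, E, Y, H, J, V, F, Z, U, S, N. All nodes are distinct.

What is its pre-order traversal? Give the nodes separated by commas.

The last element of post-order is the root; it splits in-order into left and right subtrees.
Root N: left subtree has 3 nodes {C, Y, E}, right has 7 {S, U, J, H, Z, V, F}.
  Root Y: left subtree has 1 node {C}, right has 1 {E}.
  Root S: left subtree has 0 nodes { }, right has 6 {U, J, H, Z, V, F}.
    Root U: left subtree has 0 nodes { }, right has 5 {J, H, Z, V, F}.
      Root Z: left subtree has 2 nodes {J, H}, right has 2 {V, F}.
        Root J: left subtree has 0 nodes { }, right has 1 {H}.
        Root F: left subtree has 1 node {V}, right has 0 { }.

N, Y, C, E, S, U, Z, J, H, F, V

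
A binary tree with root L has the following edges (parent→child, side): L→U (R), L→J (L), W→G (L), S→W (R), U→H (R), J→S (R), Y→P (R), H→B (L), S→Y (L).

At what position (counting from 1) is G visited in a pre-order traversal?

Pre-order visits the node, then its left subtree, then its right subtree.
Visit L.
At L: go left to J.
  Visit J.
  At J: no left child.
  At J: go right to S.
    Visit S.
    At S: go left to Y.
      Visit Y.
      At Y: no left child.
      At Y: go right to P.
        P is a leaf — visit P.
    At S: go right to W.
      Visit W.
      At W: go left to G.
        G is a leaf — visit G.
      At W: no right child.
At L: go right to U.
  Visit U.
  At U: no left child.
  At U: go right to H.
    Visit H.
    At H: go left to B.
      B is a leaf — visit B.
    At H: no right child.
Full pre-order sequence: L, J, S, Y, P, W, G, U, H, B.

7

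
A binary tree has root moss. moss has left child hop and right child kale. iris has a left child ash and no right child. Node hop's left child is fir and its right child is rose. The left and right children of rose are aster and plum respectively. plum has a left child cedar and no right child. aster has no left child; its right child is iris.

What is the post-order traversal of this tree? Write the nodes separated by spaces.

fir ash iris aster cedar plum rose hop kale moss

Post-order visits the left subtree, then the right subtree, then the node.
At moss: go left to hop.
  At hop: go left to fir.
    fir is a leaf — visit fir.
  At hop: go right to rose.
    At rose: go left to aster.
      At aster: no left child.
      At aster: go right to iris.
        At iris: go left to ash.
          ash is a leaf — visit ash.
        At iris: no right child.
        Visit iris.
      Visit aster.
    At rose: go right to plum.
      At plum: go left to cedar.
        cedar is a leaf — visit cedar.
      At plum: no right child.
      Visit plum.
    Visit rose.
  Visit hop.
At moss: go right to kale.
  kale is a leaf — visit kale.
Visit moss.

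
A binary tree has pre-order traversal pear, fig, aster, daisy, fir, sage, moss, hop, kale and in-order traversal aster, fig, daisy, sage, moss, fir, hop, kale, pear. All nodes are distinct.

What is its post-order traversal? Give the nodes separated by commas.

The first element of pre-order is the root; it splits in-order into left and right subtrees.
Root pear: left subtree has 8 nodes {aster, fig, daisy, sage, moss, fir, hop, kale}, right has 0 { }.
  Root fig: left subtree has 1 node {aster}, right has 6 {daisy, sage, moss, fir, hop, kale}.
    Root daisy: left subtree has 0 nodes { }, right has 5 {sage, moss, fir, hop, kale}.
      Root fir: left subtree has 2 nodes {sage, moss}, right has 2 {hop, kale}.
        Root sage: left subtree has 0 nodes { }, right has 1 {moss}.
        Root hop: left subtree has 0 nodes { }, right has 1 {kale}.

aster, moss, sage, kale, hop, fir, daisy, fig, pear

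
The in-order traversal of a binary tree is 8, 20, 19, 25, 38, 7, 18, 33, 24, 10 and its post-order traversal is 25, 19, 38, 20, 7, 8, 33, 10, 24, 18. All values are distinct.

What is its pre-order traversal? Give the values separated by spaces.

The last element of post-order is the root; it splits in-order into left and right subtrees.
Root 18: left subtree has 6 nodes {8, 20, 19, 25, 38, 7}, right has 3 {33, 24, 10}.
  Root 8: left subtree has 0 nodes { }, right has 5 {20, 19, 25, 38, 7}.
    Root 7: left subtree has 4 nodes {20, 19, 25, 38}, right has 0 { }.
      Root 20: left subtree has 0 nodes { }, right has 3 {19, 25, 38}.
        Root 38: left subtree has 2 nodes {19, 25}, right has 0 { }.
          Root 19: left subtree has 0 nodes { }, right has 1 {25}.
  Root 24: left subtree has 1 node {33}, right has 1 {10}.

18 8 7 20 38 19 25 24 33 10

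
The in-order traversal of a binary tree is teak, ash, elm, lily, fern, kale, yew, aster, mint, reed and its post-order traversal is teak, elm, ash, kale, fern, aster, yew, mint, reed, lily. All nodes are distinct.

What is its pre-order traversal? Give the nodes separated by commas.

The last element of post-order is the root; it splits in-order into left and right subtrees.
Root lily: left subtree has 3 nodes {teak, ash, elm}, right has 6 {fern, kale, yew, aster, mint, reed}.
  Root ash: left subtree has 1 node {teak}, right has 1 {elm}.
  Root reed: left subtree has 5 nodes {fern, kale, yew, aster, mint}, right has 0 { }.
    Root mint: left subtree has 4 nodes {fern, kale, yew, aster}, right has 0 { }.
      Root yew: left subtree has 2 nodes {fern, kale}, right has 1 {aster}.
        Root fern: left subtree has 0 nodes { }, right has 1 {kale}.

lily, ash, teak, elm, reed, mint, yew, fern, kale, aster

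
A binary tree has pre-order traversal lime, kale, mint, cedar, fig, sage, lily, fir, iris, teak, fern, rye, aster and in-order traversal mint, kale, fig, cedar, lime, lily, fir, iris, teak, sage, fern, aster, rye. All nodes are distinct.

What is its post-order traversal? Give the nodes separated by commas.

The first element of pre-order is the root; it splits in-order into left and right subtrees.
Root lime: left subtree has 4 nodes {mint, kale, fig, cedar}, right has 8 {lily, fir, iris, teak, sage, fern, aster, rye}.
  Root kale: left subtree has 1 node {mint}, right has 2 {fig, cedar}.
    Root cedar: left subtree has 1 node {fig}, right has 0 { }.
  Root sage: left subtree has 4 nodes {lily, fir, iris, teak}, right has 3 {fern, aster, rye}.
    Root lily: left subtree has 0 nodes { }, right has 3 {fir, iris, teak}.
      Root fir: left subtree has 0 nodes { }, right has 2 {iris, teak}.
        Root iris: left subtree has 0 nodes { }, right has 1 {teak}.
    Root fern: left subtree has 0 nodes { }, right has 2 {aster, rye}.
      Root rye: left subtree has 1 node {aster}, right has 0 { }.

mint, fig, cedar, kale, teak, iris, fir, lily, aster, rye, fern, sage, lime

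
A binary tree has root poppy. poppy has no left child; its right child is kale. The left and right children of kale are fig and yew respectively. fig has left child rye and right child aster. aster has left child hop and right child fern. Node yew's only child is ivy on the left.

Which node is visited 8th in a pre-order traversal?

Pre-order visits the node, then its left subtree, then its right subtree.
Visit poppy.
At poppy: no left child.
At poppy: go right to kale.
  Visit kale.
  At kale: go left to fig.
    Visit fig.
    At fig: go left to rye.
      rye is a leaf — visit rye.
    At fig: go right to aster.
      Visit aster.
      At aster: go left to hop.
        hop is a leaf — visit hop.
      At aster: go right to fern.
        fern is a leaf — visit fern.
  At kale: go right to yew.
    Visit yew.
    At yew: go left to ivy.
      ivy is a leaf — visit ivy.
    At yew: no right child.
Full pre-order sequence: poppy, kale, fig, rye, aster, hop, fern, yew, ivy.

yew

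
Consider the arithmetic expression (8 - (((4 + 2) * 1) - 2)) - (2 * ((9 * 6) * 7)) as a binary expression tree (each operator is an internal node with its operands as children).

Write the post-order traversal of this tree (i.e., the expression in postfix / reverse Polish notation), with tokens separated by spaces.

Post-order on an expression tree gives postfix notation: for each operator, emit left operand, right operand, then the operator.

8 4 2 + 1 * 2 - - 2 9 6 * 7 * * -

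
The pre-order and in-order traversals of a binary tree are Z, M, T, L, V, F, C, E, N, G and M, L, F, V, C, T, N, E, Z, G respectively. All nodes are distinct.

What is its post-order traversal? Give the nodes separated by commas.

The first element of pre-order is the root; it splits in-order into left and right subtrees.
Root Z: left subtree has 8 nodes {M, L, F, V, C, T, N, E}, right has 1 {G}.
  Root M: left subtree has 0 nodes { }, right has 7 {L, F, V, C, T, N, E}.
    Root T: left subtree has 4 nodes {L, F, V, C}, right has 2 {N, E}.
      Root L: left subtree has 0 nodes { }, right has 3 {F, V, C}.
        Root V: left subtree has 1 node {F}, right has 1 {C}.
      Root E: left subtree has 1 node {N}, right has 0 { }.

F, C, V, L, N, E, T, M, G, Z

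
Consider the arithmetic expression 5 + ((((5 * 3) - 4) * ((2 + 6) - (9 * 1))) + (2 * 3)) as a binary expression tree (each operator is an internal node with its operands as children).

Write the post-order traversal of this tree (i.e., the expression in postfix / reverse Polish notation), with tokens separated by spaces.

Post-order on an expression tree gives postfix notation: for each operator, emit left operand, right operand, then the operator.

5 5 3 * 4 - 2 6 + 9 1 * - * 2 3 * + +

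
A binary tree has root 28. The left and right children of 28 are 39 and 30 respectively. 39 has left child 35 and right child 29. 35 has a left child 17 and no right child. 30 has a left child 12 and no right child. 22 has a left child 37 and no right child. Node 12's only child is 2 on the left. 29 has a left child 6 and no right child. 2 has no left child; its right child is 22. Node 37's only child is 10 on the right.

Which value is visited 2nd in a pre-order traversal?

39

Pre-order visits the node, then its left subtree, then its right subtree.
Visit 28.
At 28: go left to 39.
  Visit 39.
  At 39: go left to 35.
    Visit 35.
    At 35: go left to 17.
      17 is a leaf — visit 17.
    At 35: no right child.
  At 39: go right to 29.
    Visit 29.
    At 29: go left to 6.
      6 is a leaf — visit 6.
    At 29: no right child.
At 28: go right to 30.
  Visit 30.
  At 30: go left to 12.
    Visit 12.
    At 12: go left to 2.
      Visit 2.
      At 2: no left child.
      At 2: go right to 22.
        Visit 22.
        At 22: go left to 37.
          Visit 37.
          At 37: no left child.
          At 37: go right to 10.
            10 is a leaf — visit 10.
        At 22: no right child.
    At 12: no right child.
  At 30: no right child.
Full pre-order sequence: 28, 39, 35, 17, 29, 6, 30, 12, 2, 22, 37, 10.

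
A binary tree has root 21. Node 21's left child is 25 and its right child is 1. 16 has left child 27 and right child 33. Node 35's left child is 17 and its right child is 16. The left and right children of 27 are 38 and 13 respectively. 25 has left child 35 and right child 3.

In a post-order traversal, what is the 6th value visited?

16

Post-order visits the left subtree, then the right subtree, then the node.
At 21: go left to 25.
  At 25: go left to 35.
    At 35: go left to 17.
      17 is a leaf — visit 17.
    At 35: go right to 16.
      At 16: go left to 27.
        At 27: go left to 38.
          38 is a leaf — visit 38.
        At 27: go right to 13.
          13 is a leaf — visit 13.
        Visit 27.
      At 16: go right to 33.
        33 is a leaf — visit 33.
      Visit 16.
    Visit 35.
  At 25: go right to 3.
    3 is a leaf — visit 3.
  Visit 25.
At 21: go right to 1.
  1 is a leaf — visit 1.
Visit 21.
Full post-order sequence: 17, 38, 13, 27, 33, 16, 35, 3, 25, 1, 21.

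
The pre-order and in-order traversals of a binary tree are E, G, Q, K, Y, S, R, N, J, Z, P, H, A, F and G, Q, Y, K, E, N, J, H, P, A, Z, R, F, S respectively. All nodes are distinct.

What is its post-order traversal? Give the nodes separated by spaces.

The first element of pre-order is the root; it splits in-order into left and right subtrees.
Root E: left subtree has 4 nodes {G, Q, Y, K}, right has 9 {N, J, H, P, A, Z, R, F, S}.
  Root G: left subtree has 0 nodes { }, right has 3 {Q, Y, K}.
    Root Q: left subtree has 0 nodes { }, right has 2 {Y, K}.
      Root K: left subtree has 1 node {Y}, right has 0 { }.
  Root S: left subtree has 8 nodes {N, J, H, P, A, Z, R, F}, right has 0 { }.
    Root R: left subtree has 6 nodes {N, J, H, P, A, Z}, right has 1 {F}.
      Root N: left subtree has 0 nodes { }, right has 5 {J, H, P, A, Z}.
        Root J: left subtree has 0 nodes { }, right has 4 {H, P, A, Z}.
          Root Z: left subtree has 3 nodes {H, P, A}, right has 0 { }.
            Root P: left subtree has 1 node {H}, right has 1 {A}.

Y K Q G H A P Z J N F R S E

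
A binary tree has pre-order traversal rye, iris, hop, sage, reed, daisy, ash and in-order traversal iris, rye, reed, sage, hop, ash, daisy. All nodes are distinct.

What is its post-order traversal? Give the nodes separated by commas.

The first element of pre-order is the root; it splits in-order into left and right subtrees.
Root rye: left subtree has 1 node {iris}, right has 5 {reed, sage, hop, ash, daisy}.
  Root hop: left subtree has 2 nodes {reed, sage}, right has 2 {ash, daisy}.
    Root sage: left subtree has 1 node {reed}, right has 0 { }.
    Root daisy: left subtree has 1 node {ash}, right has 0 { }.

iris, reed, sage, ash, daisy, hop, rye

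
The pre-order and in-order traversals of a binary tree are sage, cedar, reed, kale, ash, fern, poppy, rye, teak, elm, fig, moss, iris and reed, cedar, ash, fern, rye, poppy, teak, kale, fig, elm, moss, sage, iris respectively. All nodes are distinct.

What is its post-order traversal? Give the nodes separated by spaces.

reed rye teak poppy fern ash fig moss elm kale cedar iris sage

The first element of pre-order is the root; it splits in-order into left and right subtrees.
Root sage: left subtree has 11 nodes {reed, cedar, ash, fern, rye, poppy, teak, kale, fig, elm, moss}, right has 1 {iris}.
  Root cedar: left subtree has 1 node {reed}, right has 9 {ash, fern, rye, poppy, teak, kale, fig, elm, moss}.
    Root kale: left subtree has 5 nodes {ash, fern, rye, poppy, teak}, right has 3 {fig, elm, moss}.
      Root ash: left subtree has 0 nodes { }, right has 4 {fern, rye, poppy, teak}.
        Root fern: left subtree has 0 nodes { }, right has 3 {rye, poppy, teak}.
          Root poppy: left subtree has 1 node {rye}, right has 1 {teak}.
      Root elm: left subtree has 1 node {fig}, right has 1 {moss}.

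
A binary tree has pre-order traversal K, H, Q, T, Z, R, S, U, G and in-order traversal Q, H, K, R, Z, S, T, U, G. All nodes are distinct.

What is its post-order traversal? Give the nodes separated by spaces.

Q H R S Z G U T K

The first element of pre-order is the root; it splits in-order into left and right subtrees.
Root K: left subtree has 2 nodes {Q, H}, right has 6 {R, Z, S, T, U, G}.
  Root H: left subtree has 1 node {Q}, right has 0 { }.
  Root T: left subtree has 3 nodes {R, Z, S}, right has 2 {U, G}.
    Root Z: left subtree has 1 node {R}, right has 1 {S}.
    Root U: left subtree has 0 nodes { }, right has 1 {G}.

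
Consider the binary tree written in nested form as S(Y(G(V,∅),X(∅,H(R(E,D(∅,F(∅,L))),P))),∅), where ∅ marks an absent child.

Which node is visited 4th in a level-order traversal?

Level-order visits nodes level by level from the root, left to right within each level.
Level 0: S
Level 1: Y
Level 2: G, X
Level 3: V, H
Level 4: R, P
Level 5: E, D
Level 6: F
Level 7: L
Full level-order sequence: S, Y, G, X, V, H, R, P, E, D, F, L.

X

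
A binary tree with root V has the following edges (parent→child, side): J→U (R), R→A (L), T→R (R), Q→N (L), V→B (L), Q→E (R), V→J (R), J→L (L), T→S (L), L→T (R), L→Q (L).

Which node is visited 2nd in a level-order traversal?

Level-order visits nodes level by level from the root, left to right within each level.
Level 0: V
Level 1: B, J
Level 2: L, U
Level 3: Q, T
Level 4: N, E, S, R
Level 5: A
Full level-order sequence: V, B, J, L, U, Q, T, N, E, S, R, A.

B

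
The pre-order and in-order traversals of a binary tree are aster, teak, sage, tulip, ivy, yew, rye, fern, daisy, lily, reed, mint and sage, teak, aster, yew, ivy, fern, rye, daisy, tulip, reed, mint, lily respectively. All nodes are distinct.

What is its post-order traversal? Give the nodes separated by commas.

sage, teak, yew, fern, daisy, rye, ivy, mint, reed, lily, tulip, aster

The first element of pre-order is the root; it splits in-order into left and right subtrees.
Root aster: left subtree has 2 nodes {sage, teak}, right has 9 {yew, ivy, fern, rye, daisy, tulip, reed, mint, lily}.
  Root teak: left subtree has 1 node {sage}, right has 0 { }.
  Root tulip: left subtree has 5 nodes {yew, ivy, fern, rye, daisy}, right has 3 {reed, mint, lily}.
    Root ivy: left subtree has 1 node {yew}, right has 3 {fern, rye, daisy}.
      Root rye: left subtree has 1 node {fern}, right has 1 {daisy}.
    Root lily: left subtree has 2 nodes {reed, mint}, right has 0 { }.
      Root reed: left subtree has 0 nodes { }, right has 1 {mint}.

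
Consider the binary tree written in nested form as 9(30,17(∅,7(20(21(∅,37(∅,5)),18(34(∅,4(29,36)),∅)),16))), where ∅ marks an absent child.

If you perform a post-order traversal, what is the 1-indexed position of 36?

6

Post-order visits the left subtree, then the right subtree, then the node.
At 9: go left to 30.
  30 is a leaf — visit 30.
At 9: go right to 17.
  At 17: no left child.
  At 17: go right to 7.
    At 7: go left to 20.
      At 20: go left to 21.
        At 21: no left child.
        At 21: go right to 37.
          At 37: no left child.
          At 37: go right to 5.
            5 is a leaf — visit 5.
          Visit 37.
        Visit 21.
      At 20: go right to 18.
        At 18: go left to 34.
          At 34: no left child.
          At 34: go right to 4.
            At 4: go left to 29.
              29 is a leaf — visit 29.
            At 4: go right to 36.
              36 is a leaf — visit 36.
            Visit 4.
          Visit 34.
        At 18: no right child.
        Visit 18.
      Visit 20.
    At 7: go right to 16.
      16 is a leaf — visit 16.
    Visit 7.
  Visit 17.
Visit 9.
Full post-order sequence: 30, 5, 37, 21, 29, 36, 4, 34, 18, 20, 16, 7, 17, 9.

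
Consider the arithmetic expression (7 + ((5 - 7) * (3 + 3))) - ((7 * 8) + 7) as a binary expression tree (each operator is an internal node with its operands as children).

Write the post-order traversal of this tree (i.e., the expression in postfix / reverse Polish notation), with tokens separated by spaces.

Post-order on an expression tree gives postfix notation: for each operator, emit left operand, right operand, then the operator.

7 5 7 - 3 3 + * + 7 8 * 7 + -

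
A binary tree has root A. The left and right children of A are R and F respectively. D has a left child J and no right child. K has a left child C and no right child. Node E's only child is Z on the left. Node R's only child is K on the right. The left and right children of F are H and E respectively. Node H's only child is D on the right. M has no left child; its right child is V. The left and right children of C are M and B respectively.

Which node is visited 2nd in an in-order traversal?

M

In-order visits the left subtree, then the node, then the right subtree.
At A: go left to R.
  At R: no left child.
  Visit R.
  At R: go right to K.
    At K: go left to C.
      At C: go left to M.
        At M: no left child.
        Visit M.
        At M: go right to V.
          V is a leaf — visit V.
      Visit C.
      At C: go right to B.
        B is a leaf — visit B.
    Visit K.
    At K: no right child.
Visit A.
At A: go right to F.
  At F: go left to H.
    At H: no left child.
    Visit H.
    At H: go right to D.
      At D: go left to J.
        J is a leaf — visit J.
      Visit D.
      At D: no right child.
  Visit F.
  At F: go right to E.
    At E: go left to Z.
      Z is a leaf — visit Z.
    Visit E.
    At E: no right child.
Full in-order sequence: R, M, V, C, B, K, A, H, J, D, F, Z, E.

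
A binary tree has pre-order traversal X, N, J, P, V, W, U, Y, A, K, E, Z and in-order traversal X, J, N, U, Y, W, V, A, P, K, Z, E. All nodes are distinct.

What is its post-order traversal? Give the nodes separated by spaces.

The first element of pre-order is the root; it splits in-order into left and right subtrees.
Root X: left subtree has 0 nodes { }, right has 11 {J, N, U, Y, W, V, A, P, K, Z, E}.
  Root N: left subtree has 1 node {J}, right has 9 {U, Y, W, V, A, P, K, Z, E}.
    Root P: left subtree has 5 nodes {U, Y, W, V, A}, right has 3 {K, Z, E}.
      Root V: left subtree has 3 nodes {U, Y, W}, right has 1 {A}.
        Root W: left subtree has 2 nodes {U, Y}, right has 0 { }.
          Root U: left subtree has 0 nodes { }, right has 1 {Y}.
      Root K: left subtree has 0 nodes { }, right has 2 {Z, E}.
        Root E: left subtree has 1 node {Z}, right has 0 { }.

J Y U W A V Z E K P N X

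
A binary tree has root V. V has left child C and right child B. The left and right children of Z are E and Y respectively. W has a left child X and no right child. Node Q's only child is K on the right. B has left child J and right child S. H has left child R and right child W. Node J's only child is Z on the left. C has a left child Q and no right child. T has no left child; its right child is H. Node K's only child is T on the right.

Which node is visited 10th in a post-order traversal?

Post-order visits the left subtree, then the right subtree, then the node.
At V: go left to C.
  At C: go left to Q.
    At Q: no left child.
    At Q: go right to K.
      At K: no left child.
      At K: go right to T.
        At T: no left child.
        At T: go right to H.
          At H: go left to R.
            R is a leaf — visit R.
          At H: go right to W.
            At W: go left to X.
              X is a leaf — visit X.
            At W: no right child.
            Visit W.
          Visit H.
        Visit T.
      Visit K.
    Visit Q.
  At C: no right child.
  Visit C.
At V: go right to B.
  At B: go left to J.
    At J: go left to Z.
      At Z: go left to E.
        E is a leaf — visit E.
      At Z: go right to Y.
        Y is a leaf — visit Y.
      Visit Z.
    At J: no right child.
    Visit J.
  At B: go right to S.
    S is a leaf — visit S.
  Visit B.
Visit V.
Full post-order sequence: R, X, W, H, T, K, Q, C, E, Y, Z, J, S, B, V.

Y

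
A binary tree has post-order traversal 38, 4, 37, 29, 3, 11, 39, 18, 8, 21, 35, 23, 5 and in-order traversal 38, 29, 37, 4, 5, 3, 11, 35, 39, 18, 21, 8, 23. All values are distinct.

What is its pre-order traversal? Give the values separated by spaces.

The last element of post-order is the root; it splits in-order into left and right subtrees.
Root 5: left subtree has 4 nodes {38, 29, 37, 4}, right has 8 {3, 11, 35, 39, 18, 21, 8, 23}.
  Root 29: left subtree has 1 node {38}, right has 2 {37, 4}.
    Root 37: left subtree has 0 nodes { }, right has 1 {4}.
  Root 23: left subtree has 7 nodes {3, 11, 35, 39, 18, 21, 8}, right has 0 { }.
    Root 35: left subtree has 2 nodes {3, 11}, right has 4 {39, 18, 21, 8}.
      Root 11: left subtree has 1 node {3}, right has 0 { }.
      Root 21: left subtree has 2 nodes {39, 18}, right has 1 {8}.
        Root 18: left subtree has 1 node {39}, right has 0 { }.

5 29 38 37 4 23 35 11 3 21 18 39 8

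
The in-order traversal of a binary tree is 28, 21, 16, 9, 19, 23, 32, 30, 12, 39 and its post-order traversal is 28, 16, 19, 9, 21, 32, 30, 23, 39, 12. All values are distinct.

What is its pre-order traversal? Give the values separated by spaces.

The last element of post-order is the root; it splits in-order into left and right subtrees.
Root 12: left subtree has 8 nodes {28, 21, 16, 9, 19, 23, 32, 30}, right has 1 {39}.
  Root 23: left subtree has 5 nodes {28, 21, 16, 9, 19}, right has 2 {32, 30}.
    Root 21: left subtree has 1 node {28}, right has 3 {16, 9, 19}.
      Root 9: left subtree has 1 node {16}, right has 1 {19}.
    Root 30: left subtree has 1 node {32}, right has 0 { }.

12 23 21 28 9 16 19 30 32 39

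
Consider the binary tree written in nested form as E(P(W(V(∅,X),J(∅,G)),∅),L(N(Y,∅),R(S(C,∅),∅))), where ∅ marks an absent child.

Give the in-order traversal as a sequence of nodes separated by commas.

V, X, W, J, G, P, E, Y, N, L, C, S, R

In-order visits the left subtree, then the node, then the right subtree.
At E: go left to P.
  At P: go left to W.
    At W: go left to V.
      At V: no left child.
      Visit V.
      At V: go right to X.
        X is a leaf — visit X.
    Visit W.
    At W: go right to J.
      At J: no left child.
      Visit J.
      At J: go right to G.
        G is a leaf — visit G.
  Visit P.
  At P: no right child.
Visit E.
At E: go right to L.
  At L: go left to N.
    At N: go left to Y.
      Y is a leaf — visit Y.
    Visit N.
    At N: no right child.
  Visit L.
  At L: go right to R.
    At R: go left to S.
      At S: go left to C.
        C is a leaf — visit C.
      Visit S.
      At S: no right child.
    Visit R.
    At R: no right child.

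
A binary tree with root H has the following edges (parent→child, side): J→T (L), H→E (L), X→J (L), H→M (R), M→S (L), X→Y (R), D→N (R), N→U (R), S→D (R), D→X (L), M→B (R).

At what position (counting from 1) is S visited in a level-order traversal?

Level-order visits nodes level by level from the root, left to right within each level.
Level 0: H
Level 1: E, M
Level 2: S, B
Level 3: D
Level 4: X, N
Level 5: J, Y, U
Level 6: T
Full level-order sequence: H, E, M, S, B, D, X, N, J, Y, U, T.

4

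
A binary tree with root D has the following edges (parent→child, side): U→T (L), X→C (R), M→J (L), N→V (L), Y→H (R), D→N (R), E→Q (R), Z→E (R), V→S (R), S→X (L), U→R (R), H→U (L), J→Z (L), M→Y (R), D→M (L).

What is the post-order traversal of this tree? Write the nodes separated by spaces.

Q E Z J T R U H Y M C X S V N D

Post-order visits the left subtree, then the right subtree, then the node.
At D: go left to M.
  At M: go left to J.
    At J: go left to Z.
      At Z: no left child.
      At Z: go right to E.
        At E: no left child.
        At E: go right to Q.
          Q is a leaf — visit Q.
        Visit E.
      Visit Z.
    At J: no right child.
    Visit J.
  At M: go right to Y.
    At Y: no left child.
    At Y: go right to H.
      At H: go left to U.
        At U: go left to T.
          T is a leaf — visit T.
        At U: go right to R.
          R is a leaf — visit R.
        Visit U.
      At H: no right child.
      Visit H.
    Visit Y.
  Visit M.
At D: go right to N.
  At N: go left to V.
    At V: no left child.
    At V: go right to S.
      At S: go left to X.
        At X: no left child.
        At X: go right to C.
          C is a leaf — visit C.
        Visit X.
      At S: no right child.
      Visit S.
    Visit V.
  At N: no right child.
  Visit N.
Visit D.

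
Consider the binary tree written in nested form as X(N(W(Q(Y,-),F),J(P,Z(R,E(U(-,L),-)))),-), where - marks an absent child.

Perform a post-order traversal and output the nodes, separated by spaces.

Post-order visits the left subtree, then the right subtree, then the node.
At X: go left to N.
  At N: go left to W.
    At W: go left to Q.
      At Q: go left to Y.
        Y is a leaf — visit Y.
      At Q: no right child.
      Visit Q.
    At W: go right to F.
      F is a leaf — visit F.
    Visit W.
  At N: go right to J.
    At J: go left to P.
      P is a leaf — visit P.
    At J: go right to Z.
      At Z: go left to R.
        R is a leaf — visit R.
      At Z: go right to E.
        At E: go left to U.
          At U: no left child.
          At U: go right to L.
            L is a leaf — visit L.
          Visit U.
        At E: no right child.
        Visit E.
      Visit Z.
    Visit J.
  Visit N.
At X: no right child.
Visit X.

Y Q F W P R L U E Z J N X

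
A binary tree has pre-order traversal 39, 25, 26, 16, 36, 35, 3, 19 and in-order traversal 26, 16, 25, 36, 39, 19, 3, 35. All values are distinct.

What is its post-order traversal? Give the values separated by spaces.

16 26 36 25 19 3 35 39

The first element of pre-order is the root; it splits in-order into left and right subtrees.
Root 39: left subtree has 4 nodes {26, 16, 25, 36}, right has 3 {19, 3, 35}.
  Root 25: left subtree has 2 nodes {26, 16}, right has 1 {36}.
    Root 26: left subtree has 0 nodes { }, right has 1 {16}.
  Root 35: left subtree has 2 nodes {19, 3}, right has 0 { }.
    Root 3: left subtree has 1 node {19}, right has 0 { }.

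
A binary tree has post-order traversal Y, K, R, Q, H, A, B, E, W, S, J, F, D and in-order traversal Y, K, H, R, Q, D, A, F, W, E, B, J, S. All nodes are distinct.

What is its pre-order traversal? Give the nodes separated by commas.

D, H, K, Y, Q, R, F, A, J, W, E, B, S

The last element of post-order is the root; it splits in-order into left and right subtrees.
Root D: left subtree has 5 nodes {Y, K, H, R, Q}, right has 7 {A, F, W, E, B, J, S}.
  Root H: left subtree has 2 nodes {Y, K}, right has 2 {R, Q}.
    Root K: left subtree has 1 node {Y}, right has 0 { }.
    Root Q: left subtree has 1 node {R}, right has 0 { }.
  Root F: left subtree has 1 node {A}, right has 5 {W, E, B, J, S}.
    Root J: left subtree has 3 nodes {W, E, B}, right has 1 {S}.
      Root W: left subtree has 0 nodes { }, right has 2 {E, B}.
        Root E: left subtree has 0 nodes { }, right has 1 {B}.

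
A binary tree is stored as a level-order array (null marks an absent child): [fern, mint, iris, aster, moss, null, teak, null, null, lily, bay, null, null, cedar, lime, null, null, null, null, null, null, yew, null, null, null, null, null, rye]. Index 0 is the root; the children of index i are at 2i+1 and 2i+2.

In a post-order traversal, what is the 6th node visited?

Post-order visits the left subtree, then the right subtree, then the node.
At fern: go left to mint.
  At mint: go left to aster.
    aster is a leaf — visit aster.
  At mint: go right to moss.
    At moss: go left to lily.
      lily is a leaf — visit lily.
    At moss: go right to bay.
      At bay: go left to yew.
        yew is a leaf — visit yew.
      At bay: no right child.
      Visit bay.
    Visit moss.
  Visit mint.
At fern: go right to iris.
  At iris: no left child.
  At iris: go right to teak.
    At teak: go left to cedar.
      At cedar: go left to rye.
        rye is a leaf — visit rye.
      At cedar: no right child.
      Visit cedar.
    At teak: go right to lime.
      lime is a leaf — visit lime.
    Visit teak.
  Visit iris.
Visit fern.
Full post-order sequence: aster, lily, yew, bay, moss, mint, rye, cedar, lime, teak, iris, fern.

mint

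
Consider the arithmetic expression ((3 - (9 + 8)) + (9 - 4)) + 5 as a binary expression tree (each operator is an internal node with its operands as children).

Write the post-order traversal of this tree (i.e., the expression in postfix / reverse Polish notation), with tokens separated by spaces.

3 9 8 + - 9 4 - + 5 +

Post-order on an expression tree gives postfix notation: for each operator, emit left operand, right operand, then the operator.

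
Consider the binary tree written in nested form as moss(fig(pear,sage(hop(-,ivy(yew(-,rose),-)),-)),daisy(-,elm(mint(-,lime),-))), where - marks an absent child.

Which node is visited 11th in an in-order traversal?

In-order visits the left subtree, then the node, then the right subtree.
At moss: go left to fig.
  At fig: go left to pear.
    pear is a leaf — visit pear.
  Visit fig.
  At fig: go right to sage.
    At sage: go left to hop.
      At hop: no left child.
      Visit hop.
      At hop: go right to ivy.
        At ivy: go left to yew.
          At yew: no left child.
          Visit yew.
          At yew: go right to rose.
            rose is a leaf — visit rose.
        Visit ivy.
        At ivy: no right child.
    Visit sage.
    At sage: no right child.
Visit moss.
At moss: go right to daisy.
  At daisy: no left child.
  Visit daisy.
  At daisy: go right to elm.
    At elm: go left to mint.
      At mint: no left child.
      Visit mint.
      At mint: go right to lime.
        lime is a leaf — visit lime.
    Visit elm.
    At elm: no right child.
Full in-order sequence: pear, fig, hop, yew, rose, ivy, sage, moss, daisy, mint, lime, elm.

lime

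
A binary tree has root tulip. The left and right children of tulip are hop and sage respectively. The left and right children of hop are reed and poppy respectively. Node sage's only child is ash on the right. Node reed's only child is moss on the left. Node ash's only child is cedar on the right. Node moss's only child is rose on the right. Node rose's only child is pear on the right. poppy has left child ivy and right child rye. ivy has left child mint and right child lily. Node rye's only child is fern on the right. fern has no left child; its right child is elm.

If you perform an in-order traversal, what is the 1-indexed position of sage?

14

In-order visits the left subtree, then the node, then the right subtree.
At tulip: go left to hop.
  At hop: go left to reed.
    At reed: go left to moss.
      At moss: no left child.
      Visit moss.
      At moss: go right to rose.
        At rose: no left child.
        Visit rose.
        At rose: go right to pear.
          pear is a leaf — visit pear.
    Visit reed.
    At reed: no right child.
  Visit hop.
  At hop: go right to poppy.
    At poppy: go left to ivy.
      At ivy: go left to mint.
        mint is a leaf — visit mint.
      Visit ivy.
      At ivy: go right to lily.
        lily is a leaf — visit lily.
    Visit poppy.
    At poppy: go right to rye.
      At rye: no left child.
      Visit rye.
      At rye: go right to fern.
        At fern: no left child.
        Visit fern.
        At fern: go right to elm.
          elm is a leaf — visit elm.
Visit tulip.
At tulip: go right to sage.
  At sage: no left child.
  Visit sage.
  At sage: go right to ash.
    At ash: no left child.
    Visit ash.
    At ash: go right to cedar.
      cedar is a leaf — visit cedar.
Full in-order sequence: moss, rose, pear, reed, hop, mint, ivy, lily, poppy, rye, fern, elm, tulip, sage, ash, cedar.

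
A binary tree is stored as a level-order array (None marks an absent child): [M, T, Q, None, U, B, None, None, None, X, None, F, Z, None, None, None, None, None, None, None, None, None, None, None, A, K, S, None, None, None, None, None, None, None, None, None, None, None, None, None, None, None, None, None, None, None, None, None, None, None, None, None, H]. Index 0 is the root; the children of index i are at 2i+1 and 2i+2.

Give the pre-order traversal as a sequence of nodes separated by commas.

M, T, U, X, Q, B, F, A, Z, K, H, S

Pre-order visits the node, then its left subtree, then its right subtree.
Visit M.
At M: go left to T.
  Visit T.
  At T: no left child.
  At T: go right to U.
    Visit U.
    At U: go left to X.
      X is a leaf — visit X.
    At U: no right child.
At M: go right to Q.
  Visit Q.
  At Q: go left to B.
    Visit B.
    At B: go left to F.
      Visit F.
      At F: no left child.
      At F: go right to A.
        A is a leaf — visit A.
    At B: go right to Z.
      Visit Z.
      At Z: go left to K.
        Visit K.
        At K: no left child.
        At K: go right to H.
          H is a leaf — visit H.
      At Z: go right to S.
        S is a leaf — visit S.
  At Q: no right child.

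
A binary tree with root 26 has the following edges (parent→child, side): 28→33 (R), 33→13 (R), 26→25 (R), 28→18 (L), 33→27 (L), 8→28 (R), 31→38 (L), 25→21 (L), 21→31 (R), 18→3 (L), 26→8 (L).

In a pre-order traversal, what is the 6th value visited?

Pre-order visits the node, then its left subtree, then its right subtree.
Visit 26.
At 26: go left to 8.
  Visit 8.
  At 8: no left child.
  At 8: go right to 28.
    Visit 28.
    At 28: go left to 18.
      Visit 18.
      At 18: go left to 3.
        3 is a leaf — visit 3.
      At 18: no right child.
    At 28: go right to 33.
      Visit 33.
      At 33: go left to 27.
        27 is a leaf — visit 27.
      At 33: go right to 13.
        13 is a leaf — visit 13.
At 26: go right to 25.
  Visit 25.
  At 25: go left to 21.
    Visit 21.
    At 21: no left child.
    At 21: go right to 31.
      Visit 31.
      At 31: go left to 38.
        38 is a leaf — visit 38.
      At 31: no right child.
  At 25: no right child.
Full pre-order sequence: 26, 8, 28, 18, 3, 33, 27, 13, 25, 21, 31, 38.

33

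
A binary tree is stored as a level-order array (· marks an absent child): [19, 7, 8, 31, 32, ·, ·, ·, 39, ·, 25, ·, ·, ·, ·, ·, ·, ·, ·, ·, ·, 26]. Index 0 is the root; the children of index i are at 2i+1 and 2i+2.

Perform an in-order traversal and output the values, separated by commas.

In-order visits the left subtree, then the node, then the right subtree.
At 19: go left to 7.
  At 7: go left to 31.
    At 31: no left child.
    Visit 31.
    At 31: go right to 39.
      39 is a leaf — visit 39.
  Visit 7.
  At 7: go right to 32.
    At 32: no left child.
    Visit 32.
    At 32: go right to 25.
      At 25: go left to 26.
        26 is a leaf — visit 26.
      Visit 25.
      At 25: no right child.
Visit 19.
At 19: go right to 8.
  8 is a leaf — visit 8.

31, 39, 7, 32, 26, 25, 19, 8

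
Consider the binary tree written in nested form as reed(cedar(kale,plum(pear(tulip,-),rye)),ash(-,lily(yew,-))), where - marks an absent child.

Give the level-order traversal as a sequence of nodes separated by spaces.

Level-order visits nodes level by level from the root, left to right within each level.
Level 0: reed
Level 1: cedar, ash
Level 2: kale, plum, lily
Level 3: pear, rye, yew
Level 4: tulip

reed cedar ash kale plum lily pear rye yew tulip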